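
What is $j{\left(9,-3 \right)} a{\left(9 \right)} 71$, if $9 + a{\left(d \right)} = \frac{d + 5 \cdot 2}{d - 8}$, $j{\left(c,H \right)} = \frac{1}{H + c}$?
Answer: $\frac{355}{3} \approx 118.33$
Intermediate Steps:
$a{\left(d \right)} = -9 + \frac{10 + d}{-8 + d}$ ($a{\left(d \right)} = -9 + \frac{d + 5 \cdot 2}{d - 8} = -9 + \frac{d + 10}{-8 + d} = -9 + \frac{10 + d}{-8 + d}$)
$j{\left(9,-3 \right)} a{\left(9 \right)} 71 = \frac{2 \frac{1}{-8 + 9} \left(41 - 36\right)}{-3 + 9} \cdot 71 = \frac{2 \cdot 1^{-1} \left(41 - 36\right)}{6} \cdot 71 = \frac{2 \cdot 1 \cdot 5}{6} \cdot 71 = \frac{1}{6} \cdot 10 \cdot 71 = \frac{5}{3} \cdot 71 = \frac{355}{3}$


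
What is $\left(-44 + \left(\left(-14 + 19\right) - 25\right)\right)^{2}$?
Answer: $4096$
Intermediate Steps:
$\left(-44 + \left(\left(-14 + 19\right) - 25\right)\right)^{2} = \left(-44 + \left(5 - 25\right)\right)^{2} = \left(-44 - 20\right)^{2} = \left(-64\right)^{2} = 4096$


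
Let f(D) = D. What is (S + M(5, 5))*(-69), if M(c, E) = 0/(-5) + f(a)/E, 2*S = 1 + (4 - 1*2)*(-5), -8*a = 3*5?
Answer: 2691/8 ≈ 336.38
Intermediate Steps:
a = -15/8 (a = -3*5/8 = -⅛*15 = -15/8 ≈ -1.8750)
S = -9/2 (S = (1 + (4 - 1*2)*(-5))/2 = (1 + (4 - 2)*(-5))/2 = (1 + 2*(-5))/2 = (1 - 10)/2 = (½)*(-9) = -9/2 ≈ -4.5000)
M(c, E) = -15/(8*E) (M(c, E) = 0/(-5) - 15/(8*E) = 0*(-⅕) - 15/(8*E) = 0 - 15/(8*E) = -15/(8*E))
(S + M(5, 5))*(-69) = (-9/2 - 15/8/5)*(-69) = (-9/2 - 15/8*⅕)*(-69) = (-9/2 - 3/8)*(-69) = -39/8*(-69) = 2691/8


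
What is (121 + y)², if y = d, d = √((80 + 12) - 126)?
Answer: (121 + I*√34)² ≈ 14607.0 + 1411.1*I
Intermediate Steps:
d = I*√34 (d = √(92 - 126) = √(-34) = I*√34 ≈ 5.8309*I)
y = I*√34 ≈ 5.8309*I
(121 + y)² = (121 + I*√34)²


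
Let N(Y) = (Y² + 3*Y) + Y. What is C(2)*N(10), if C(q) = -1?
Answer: -140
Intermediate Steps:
N(Y) = Y² + 4*Y
C(2)*N(10) = -10*(4 + 10) = -10*14 = -1*140 = -140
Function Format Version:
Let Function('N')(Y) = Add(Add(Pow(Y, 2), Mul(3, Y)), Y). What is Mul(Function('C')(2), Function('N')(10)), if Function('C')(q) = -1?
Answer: -140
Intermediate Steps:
Function('N')(Y) = Add(Pow(Y, 2), Mul(4, Y))
Mul(Function('C')(2), Function('N')(10)) = Mul(-1, Mul(10, Add(4, 10))) = Mul(-1, Mul(10, 14)) = Mul(-1, 140) = -140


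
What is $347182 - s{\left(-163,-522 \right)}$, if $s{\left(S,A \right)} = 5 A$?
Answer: $349792$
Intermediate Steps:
$347182 - s{\left(-163,-522 \right)} = 347182 - 5 \left(-522\right) = 347182 - -2610 = 347182 + 2610 = 349792$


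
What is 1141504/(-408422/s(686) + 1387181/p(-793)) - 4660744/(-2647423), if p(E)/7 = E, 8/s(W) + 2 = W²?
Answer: 1243112066135043358392/706138826428280587817 ≈ 1.7604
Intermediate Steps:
s(W) = 8/(-2 + W²)
p(E) = 7*E
1141504/(-408422/s(686) + 1387181/p(-793)) - 4660744/(-2647423) = 1141504/(-408422/(8/(-2 + 686²)) + 1387181/((7*(-793)))) - 4660744/(-2647423) = 1141504/(-408422/(8/(-2 + 470596)) + 1387181/(-5551)) - 4660744*(-1/2647423) = 1141504/(-408422/(8/470594) + 1387181*(-1/5551)) + 4660744/2647423 = 1141504/(-408422/(8*(1/470594)) - 1387181/5551) + 4660744/2647423 = 1141504/(-408422/4/235297 - 1387181/5551) + 4660744/2647423 = 1141504/(-408422*235297/4 - 1387181/5551) + 4660744/2647423 = 1141504/(-48050235667/2 - 1387181/5551) + 4660744/2647423 = 1141504/(-266726860961879/11102) + 4660744/2647423 = 1141504*(-11102/266726860961879) + 4660744/2647423 = -12672977408/266726860961879 + 4660744/2647423 = 1243112066135043358392/706138826428280587817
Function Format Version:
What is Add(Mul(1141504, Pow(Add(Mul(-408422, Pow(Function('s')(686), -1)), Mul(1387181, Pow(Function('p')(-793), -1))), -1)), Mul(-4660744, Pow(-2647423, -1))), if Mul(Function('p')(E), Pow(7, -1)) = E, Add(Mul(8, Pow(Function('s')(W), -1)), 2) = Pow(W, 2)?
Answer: Rational(1243112066135043358392, 706138826428280587817) ≈ 1.7604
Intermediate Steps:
Function('s')(W) = Mul(8, Pow(Add(-2, Pow(W, 2)), -1))
Function('p')(E) = Mul(7, E)
Add(Mul(1141504, Pow(Add(Mul(-408422, Pow(Function('s')(686), -1)), Mul(1387181, Pow(Function('p')(-793), -1))), -1)), Mul(-4660744, Pow(-2647423, -1))) = Add(Mul(1141504, Pow(Add(Mul(-408422, Pow(Mul(8, Pow(Add(-2, Pow(686, 2)), -1)), -1)), Mul(1387181, Pow(Mul(7, -793), -1))), -1)), Mul(-4660744, Pow(-2647423, -1))) = Add(Mul(1141504, Pow(Add(Mul(-408422, Pow(Mul(8, Pow(Add(-2, 470596), -1)), -1)), Mul(1387181, Pow(-5551, -1))), -1)), Mul(-4660744, Rational(-1, 2647423))) = Add(Mul(1141504, Pow(Add(Mul(-408422, Pow(Mul(8, Pow(470594, -1)), -1)), Mul(1387181, Rational(-1, 5551))), -1)), Rational(4660744, 2647423)) = Add(Mul(1141504, Pow(Add(Mul(-408422, Pow(Mul(8, Rational(1, 470594)), -1)), Rational(-1387181, 5551)), -1)), Rational(4660744, 2647423)) = Add(Mul(1141504, Pow(Add(Mul(-408422, Pow(Rational(4, 235297), -1)), Rational(-1387181, 5551)), -1)), Rational(4660744, 2647423)) = Add(Mul(1141504, Pow(Add(Mul(-408422, Rational(235297, 4)), Rational(-1387181, 5551)), -1)), Rational(4660744, 2647423)) = Add(Mul(1141504, Pow(Add(Rational(-48050235667, 2), Rational(-1387181, 5551)), -1)), Rational(4660744, 2647423)) = Add(Mul(1141504, Pow(Rational(-266726860961879, 11102), -1)), Rational(4660744, 2647423)) = Add(Mul(1141504, Rational(-11102, 266726860961879)), Rational(4660744, 2647423)) = Add(Rational(-12672977408, 266726860961879), Rational(4660744, 2647423)) = Rational(1243112066135043358392, 706138826428280587817)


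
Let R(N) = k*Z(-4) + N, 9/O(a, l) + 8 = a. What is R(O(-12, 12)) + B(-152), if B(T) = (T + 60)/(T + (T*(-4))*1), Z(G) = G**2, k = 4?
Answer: 72217/1140 ≈ 63.348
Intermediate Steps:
O(a, l) = 9/(-8 + a)
R(N) = 64 + N (R(N) = 4*(-4)**2 + N = 4*16 + N = 64 + N)
B(T) = -(60 + T)/(3*T) (B(T) = (60 + T)/(T - 4*T*1) = (60 + T)/(T - 4*T) = (60 + T)/((-3*T)) = (60 + T)*(-1/(3*T)) = -(60 + T)/(3*T))
R(O(-12, 12)) + B(-152) = (64 + 9/(-8 - 12)) + (1/3)*(-60 - 1*(-152))/(-152) = (64 + 9/(-20)) + (1/3)*(-1/152)*(-60 + 152) = (64 + 9*(-1/20)) + (1/3)*(-1/152)*92 = (64 - 9/20) - 23/114 = 1271/20 - 23/114 = 72217/1140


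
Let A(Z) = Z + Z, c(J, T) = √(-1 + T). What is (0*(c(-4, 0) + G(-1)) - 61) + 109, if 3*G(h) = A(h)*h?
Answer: 48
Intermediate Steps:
A(Z) = 2*Z
G(h) = 2*h²/3 (G(h) = ((2*h)*h)/3 = (2*h²)/3 = 2*h²/3)
(0*(c(-4, 0) + G(-1)) - 61) + 109 = (0*(√(-1 + 0) + (⅔)*(-1)²) - 61) + 109 = (0*(√(-1) + (⅔)*1) - 61) + 109 = (0*(I + ⅔) - 61) + 109 = (0*(⅔ + I) - 61) + 109 = (0 - 61) + 109 = -61 + 109 = 48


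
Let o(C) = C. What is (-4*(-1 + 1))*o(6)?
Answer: 0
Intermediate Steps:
(-4*(-1 + 1))*o(6) = -4*(-1 + 1)*6 = -4*0*6 = 0*6 = 0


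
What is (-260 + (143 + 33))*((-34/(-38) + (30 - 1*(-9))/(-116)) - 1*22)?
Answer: 992397/551 ≈ 1801.1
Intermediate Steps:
(-260 + (143 + 33))*((-34/(-38) + (30 - 1*(-9))/(-116)) - 1*22) = (-260 + 176)*((-34*(-1/38) + (30 + 9)*(-1/116)) - 22) = -84*((17/19 + 39*(-1/116)) - 22) = -84*((17/19 - 39/116) - 22) = -84*(1231/2204 - 22) = -84*(-47257/2204) = 992397/551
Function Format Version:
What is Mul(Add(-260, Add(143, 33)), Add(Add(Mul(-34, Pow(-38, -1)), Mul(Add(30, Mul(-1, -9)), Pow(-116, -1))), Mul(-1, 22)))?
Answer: Rational(992397, 551) ≈ 1801.1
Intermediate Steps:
Mul(Add(-260, Add(143, 33)), Add(Add(Mul(-34, Pow(-38, -1)), Mul(Add(30, Mul(-1, -9)), Pow(-116, -1))), Mul(-1, 22))) = Mul(Add(-260, 176), Add(Add(Mul(-34, Rational(-1, 38)), Mul(Add(30, 9), Rational(-1, 116))), -22)) = Mul(-84, Add(Add(Rational(17, 19), Mul(39, Rational(-1, 116))), -22)) = Mul(-84, Add(Add(Rational(17, 19), Rational(-39, 116)), -22)) = Mul(-84, Add(Rational(1231, 2204), -22)) = Mul(-84, Rational(-47257, 2204)) = Rational(992397, 551)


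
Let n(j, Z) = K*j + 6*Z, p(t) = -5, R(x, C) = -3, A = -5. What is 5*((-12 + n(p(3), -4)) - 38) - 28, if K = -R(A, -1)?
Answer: -473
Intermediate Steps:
K = 3 (K = -1*(-3) = 3)
n(j, Z) = 3*j + 6*Z
5*((-12 + n(p(3), -4)) - 38) - 28 = 5*((-12 + (3*(-5) + 6*(-4))) - 38) - 28 = 5*((-12 + (-15 - 24)) - 38) - 28 = 5*((-12 - 39) - 38) - 28 = 5*(-51 - 38) - 28 = 5*(-89) - 28 = -445 - 28 = -473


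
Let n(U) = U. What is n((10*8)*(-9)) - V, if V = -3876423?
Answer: 3875703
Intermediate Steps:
n((10*8)*(-9)) - V = (10*8)*(-9) - 1*(-3876423) = 80*(-9) + 3876423 = -720 + 3876423 = 3875703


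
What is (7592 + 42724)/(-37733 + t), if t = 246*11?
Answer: -50316/35027 ≈ -1.4365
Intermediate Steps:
t = 2706
(7592 + 42724)/(-37733 + t) = (7592 + 42724)/(-37733 + 2706) = 50316/(-35027) = 50316*(-1/35027) = -50316/35027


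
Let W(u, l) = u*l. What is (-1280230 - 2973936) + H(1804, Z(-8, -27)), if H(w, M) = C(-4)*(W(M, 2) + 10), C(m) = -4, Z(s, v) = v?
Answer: -4253990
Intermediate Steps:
W(u, l) = l*u
H(w, M) = -40 - 8*M (H(w, M) = -4*(2*M + 10) = -4*(10 + 2*M) = -40 - 8*M)
(-1280230 - 2973936) + H(1804, Z(-8, -27)) = (-1280230 - 2973936) + (-40 - 8*(-27)) = -4254166 + (-40 + 216) = -4254166 + 176 = -4253990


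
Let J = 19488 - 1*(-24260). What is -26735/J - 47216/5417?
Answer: -2210429063/236982916 ≈ -9.3274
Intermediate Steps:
J = 43748 (J = 19488 + 24260 = 43748)
-26735/J - 47216/5417 = -26735/43748 - 47216/5417 = -2210429063/236982916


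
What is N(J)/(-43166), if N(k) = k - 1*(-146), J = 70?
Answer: -108/21583 ≈ -0.0050039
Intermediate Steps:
N(k) = 146 + k (N(k) = k + 146 = 146 + k)
N(J)/(-43166) = (146 + 70)/(-43166) = 216*(-1/43166) = -108/21583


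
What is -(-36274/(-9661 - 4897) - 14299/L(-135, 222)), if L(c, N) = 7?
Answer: 103955462/50953 ≈ 2040.2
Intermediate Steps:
-(-36274/(-9661 - 4897) - 14299/L(-135, 222)) = -(-36274/(-9661 - 4897) - 14299/7) = -(-36274/(-14558) - 14299*1/7) = -(-36274*(-1/14558) - 14299/7) = -(18137/7279 - 14299/7) = -1*(-103955462/50953) = 103955462/50953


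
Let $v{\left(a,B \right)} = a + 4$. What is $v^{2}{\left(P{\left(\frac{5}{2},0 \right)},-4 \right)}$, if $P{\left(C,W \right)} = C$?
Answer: $\frac{169}{4} \approx 42.25$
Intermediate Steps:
$v{\left(a,B \right)} = 4 + a$
$v^{2}{\left(P{\left(\frac{5}{2},0 \right)},-4 \right)} = \left(4 + \frac{5}{2}\right)^{2} = \left(\frac{13}{2}\right)^{2} = \frac{169}{4}$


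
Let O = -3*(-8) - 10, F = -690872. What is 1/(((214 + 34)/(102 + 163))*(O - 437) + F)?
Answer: -265/183185984 ≈ -1.4466e-6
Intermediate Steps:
O = 14 (O = 24 - 10 = 14)
1/(((214 + 34)/(102 + 163))*(O - 437) + F) = 1/(((214 + 34)/(102 + 163))*(14 - 437) - 690872) = 1/((248/265)*(-423) - 690872) = 1/(-104904/265 - 690872) = 1/(-183185984/265) = -265/183185984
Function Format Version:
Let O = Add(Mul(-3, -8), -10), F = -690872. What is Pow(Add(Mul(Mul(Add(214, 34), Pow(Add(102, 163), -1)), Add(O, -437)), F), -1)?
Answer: Rational(-265, 183185984) ≈ -1.4466e-6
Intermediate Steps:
O = 14 (O = Add(24, -10) = 14)
Pow(Add(Mul(Mul(Add(214, 34), Pow(Add(102, 163), -1)), Add(O, -437)), F), -1) = Pow(Add(Mul(Mul(Add(214, 34), Pow(Add(102, 163), -1)), Add(14, -437)), -690872), -1) = Pow(Add(Mul(Mul(248, Pow(265, -1)), -423), -690872), -1) = Pow(Add(Mul(Mul(248, Rational(1, 265)), -423), -690872), -1) = Pow(Add(Mul(Rational(248, 265), -423), -690872), -1) = Pow(Add(Rational(-104904, 265), -690872), -1) = Pow(Rational(-183185984, 265), -1) = Rational(-265, 183185984)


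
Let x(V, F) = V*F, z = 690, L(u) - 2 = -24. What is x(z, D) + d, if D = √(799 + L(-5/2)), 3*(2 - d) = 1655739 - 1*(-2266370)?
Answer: -3922103/3 + 690*√777 ≈ -1.2881e+6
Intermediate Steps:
L(u) = -22 (L(u) = 2 - 24 = -22)
d = -3922103/3 (d = 2 - (1655739 - 1*(-2266370))/3 = 2 - (1655739 + 2266370)/3 = 2 - ⅓*3922109 = 2 - 3922109/3 = -3922103/3 ≈ -1.3074e+6)
D = √777 (D = √(799 - 22) = √777 ≈ 27.875)
x(V, F) = F*V
x(z, D) + d = √777*690 - 3922103/3 = 690*√777 - 3922103/3 = -3922103/3 + 690*√777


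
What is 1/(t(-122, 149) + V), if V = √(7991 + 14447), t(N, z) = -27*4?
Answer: 54/5387 + √22438/10774 ≈ 0.023927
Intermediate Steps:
t(N, z) = -108
V = √22438 ≈ 149.79
1/(t(-122, 149) + V) = 1/(-108 + √22438)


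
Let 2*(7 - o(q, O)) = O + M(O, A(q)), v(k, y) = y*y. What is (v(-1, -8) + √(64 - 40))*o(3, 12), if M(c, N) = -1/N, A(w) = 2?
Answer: 80 + 5*√6/2 ≈ 86.124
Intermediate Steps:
v(k, y) = y²
o(q, O) = 29/4 - O/2 (o(q, O) = 7 - (O - 1/2)/2 = 7 - (O - 1*½)/2 = 7 - (O - ½)/2 = 7 - (-½ + O)/2 = 7 + (¼ - O/2) = 29/4 - O/2)
(v(-1, -8) + √(64 - 40))*o(3, 12) = ((-8)² + √(64 - 40))*(29/4 - ½*12) = (64 + √24)*(29/4 - 6) = (64 + 2*√6)*(5/4) = 80 + 5*√6/2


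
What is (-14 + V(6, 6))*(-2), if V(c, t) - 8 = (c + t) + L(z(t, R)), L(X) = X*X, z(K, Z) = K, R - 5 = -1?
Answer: -84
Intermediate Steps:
R = 4 (R = 5 - 1 = 4)
L(X) = X²
V(c, t) = 8 + c + t + t² (V(c, t) = 8 + ((c + t) + t²) = 8 + (c + t + t²) = 8 + c + t + t²)
(-14 + V(6, 6))*(-2) = (-14 + (8 + 6 + 6 + 6²))*(-2) = (-14 + (8 + 6 + 6 + 36))*(-2) = (-14 + 56)*(-2) = 42*(-2) = -84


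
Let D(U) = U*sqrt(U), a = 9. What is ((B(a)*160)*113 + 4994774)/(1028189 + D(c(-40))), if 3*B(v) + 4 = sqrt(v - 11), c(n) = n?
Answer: 2190336632054/453074007309 - 2892800*sqrt(5)/3171518051163 + 170422880*I*sqrt(10)/453074007309 + 18589657120*I*sqrt(2)/3171518051163 ≈ 4.8344 + 0.0094788*I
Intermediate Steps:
D(U) = U**(3/2)
B(v) = -4/3 + sqrt(-11 + v)/3 (B(v) = -4/3 + sqrt(v - 11)/3 = -4/3 + sqrt(-11 + v)/3)
((B(a)*160)*113 + 4994774)/(1028189 + D(c(-40))) = (((-4/3 + sqrt(-11 + 9)/3)*160)*113 + 4994774)/(1028189 + (-40)**(3/2)) = (((-4/3 + sqrt(-2)/3)*160)*113 + 4994774)/(1028189 - 80*I*sqrt(10)) = (((-4/3 + (I*sqrt(2))/3)*160)*113 + 4994774)/(1028189 - 80*I*sqrt(10)) = (((-4/3 + I*sqrt(2)/3)*160)*113 + 4994774)/(1028189 - 80*I*sqrt(10)) = ((-640/3 + 160*I*sqrt(2)/3)*113 + 4994774)/(1028189 - 80*I*sqrt(10)) = ((-72320/3 + 18080*I*sqrt(2)/3) + 4994774)/(1028189 - 80*I*sqrt(10)) = (14912002/3 + 18080*I*sqrt(2)/3)/(1028189 - 80*I*sqrt(10))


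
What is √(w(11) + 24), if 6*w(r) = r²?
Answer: √1590/6 ≈ 6.6458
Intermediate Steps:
w(r) = r²/6
√(w(11) + 24) = √((⅙)*11² + 24) = √((⅙)*121 + 24) = √(121/6 + 24) = √(265/6) = √1590/6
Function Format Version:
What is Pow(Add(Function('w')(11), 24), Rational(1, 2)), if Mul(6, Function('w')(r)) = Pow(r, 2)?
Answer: Mul(Rational(1, 6), Pow(1590, Rational(1, 2))) ≈ 6.6458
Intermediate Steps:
Function('w')(r) = Mul(Rational(1, 6), Pow(r, 2))
Pow(Add(Function('w')(11), 24), Rational(1, 2)) = Pow(Add(Mul(Rational(1, 6), Pow(11, 2)), 24), Rational(1, 2)) = Pow(Add(Mul(Rational(1, 6), 121), 24), Rational(1, 2)) = Pow(Add(Rational(121, 6), 24), Rational(1, 2)) = Pow(Rational(265, 6), Rational(1, 2)) = Mul(Rational(1, 6), Pow(1590, Rational(1, 2)))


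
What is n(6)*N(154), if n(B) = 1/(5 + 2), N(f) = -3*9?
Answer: -27/7 ≈ -3.8571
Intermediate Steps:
N(f) = -27
n(B) = 1/7
n(6)*N(154) = (1/7)*(-27) = -27/7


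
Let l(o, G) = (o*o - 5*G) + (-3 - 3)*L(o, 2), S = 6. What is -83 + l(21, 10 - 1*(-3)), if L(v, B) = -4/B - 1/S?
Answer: 306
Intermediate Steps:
L(v, B) = -⅙ - 4/B (L(v, B) = -4/B - 1/6 = -4/B - 1*⅙ = -4/B - ⅙ = -⅙ - 4/B)
l(o, G) = 13 + o² - 5*G (l(o, G) = (o*o - 5*G) + (-3 - 3)*((⅙)*(-24 - 1*2)/2) = (o² - 5*G) - (-24 - 2)/2 = (o² - 5*G) - (-26)/2 = (o² - 5*G) - 6*(-13/6) = (o² - 5*G) + 13 = 13 + o² - 5*G)
-83 + l(21, 10 - 1*(-3)) = -83 + (13 + 21² - 5*(10 - 1*(-3))) = -83 + (13 + 441 - 5*(10 + 3)) = -83 + (13 + 441 - 5*13) = -83 + (13 + 441 - 65) = -83 + 389 = 306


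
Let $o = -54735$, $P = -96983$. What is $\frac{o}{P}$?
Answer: $\frac{54735}{96983} \approx 0.56438$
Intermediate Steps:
$\frac{o}{P} = - \frac{54735}{-96983} = \left(-54735\right) \left(- \frac{1}{96983}\right) = \frac{54735}{96983}$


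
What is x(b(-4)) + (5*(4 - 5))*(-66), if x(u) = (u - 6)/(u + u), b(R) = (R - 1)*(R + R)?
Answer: 13217/40 ≈ 330.42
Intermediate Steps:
b(R) = 2*R*(-1 + R) (b(R) = (-1 + R)*(2*R) = 2*R*(-1 + R))
x(u) = (-6 + u)/(2*u) (x(u) = (-6 + u)/((2*u)) = (-6 + u)*(1/(2*u)) = (-6 + u)/(2*u))
x(b(-4)) + (5*(4 - 5))*(-66) = (-6 + 2*(-4)*(-1 - 4))/(2*((2*(-4)*(-1 - 4)))) + (5*(4 - 5))*(-66) = (-6 + 2*(-4)*(-5))/(2*((2*(-4)*(-5)))) + (5*(-1))*(-66) = (½)*(-6 + 40)/40 - 5*(-66) = (½)*(1/40)*34 + 330 = 17/40 + 330 = 13217/40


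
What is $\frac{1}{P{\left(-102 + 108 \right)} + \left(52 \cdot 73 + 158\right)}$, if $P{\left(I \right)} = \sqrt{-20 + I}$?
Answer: $\frac{1977}{7817065} - \frac{i \sqrt{14}}{15634130} \approx 0.00025291 - 2.3933 \cdot 10^{-7} i$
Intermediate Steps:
$\frac{1}{P{\left(-102 + 108 \right)} + \left(52 \cdot 73 + 158\right)} = \frac{1}{\sqrt{-20 + \left(-102 + 108\right)} + \left(52 \cdot 73 + 158\right)} = \frac{1}{\sqrt{-20 + 6} + \left(3796 + 158\right)} = \frac{1}{\sqrt{-14} + 3954} = \frac{1}{i \sqrt{14} + 3954} = \frac{1}{3954 + i \sqrt{14}}$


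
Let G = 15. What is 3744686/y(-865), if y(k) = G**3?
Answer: 3744686/3375 ≈ 1109.5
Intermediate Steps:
y(k) = 3375 (y(k) = 15**3 = 3375)
3744686/y(-865) = 3744686/3375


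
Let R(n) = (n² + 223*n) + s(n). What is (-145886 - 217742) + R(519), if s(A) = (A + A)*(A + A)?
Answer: 1098914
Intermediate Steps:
s(A) = 4*A² (s(A) = (2*A)*(2*A) = 4*A²)
R(n) = 5*n² + 223*n (R(n) = (n² + 223*n) + 4*n² = 5*n² + 223*n)
(-145886 - 217742) + R(519) = (-145886 - 217742) + 519*(223 + 5*519) = -363628 + 519*(223 + 2595) = -363628 + 519*2818 = -363628 + 1462542 = 1098914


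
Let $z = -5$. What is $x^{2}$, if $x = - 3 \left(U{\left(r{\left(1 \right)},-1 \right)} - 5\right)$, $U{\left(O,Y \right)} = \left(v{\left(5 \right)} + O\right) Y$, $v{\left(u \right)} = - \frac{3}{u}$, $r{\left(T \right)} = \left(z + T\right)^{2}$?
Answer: $\frac{93636}{25} \approx 3745.4$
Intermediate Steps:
$r{\left(T \right)} = \left(-5 + T\right)^{2}$
$U{\left(O,Y \right)} = Y \left(- \frac{3}{5} + O\right)$ ($U{\left(O,Y \right)} = \left(- \frac{3}{5} + O\right) Y = Y \left(- \frac{3}{5} + O\right)$)
$x = \frac{306}{5}$ ($x = - 3 \left(\frac{1}{5} \left(-1\right) \left(-3 + 5 \left(-5 + 1\right)^{2}\right) - 5\right) = - 3 \left(\frac{1}{5} \left(-1\right) \left(-3 + 5 \left(-4\right)^{2}\right) - 5\right) = - 3 \left(\frac{1}{5} \left(-1\right) \left(-3 + 5 \cdot 16\right) - 5\right) = - 3 \left(\frac{1}{5} \left(-1\right) \left(-3 + 80\right) - 5\right) = - 3 \left(\frac{1}{5} \left(-1\right) 77 - 5\right) = - 3 \left(- \frac{77}{5} - 5\right) = \left(-3\right) \left(- \frac{102}{5}\right) = \frac{306}{5} \approx 61.2$)
$x^{2} = \left(\frac{306}{5}\right)^{2} = \frac{93636}{25}$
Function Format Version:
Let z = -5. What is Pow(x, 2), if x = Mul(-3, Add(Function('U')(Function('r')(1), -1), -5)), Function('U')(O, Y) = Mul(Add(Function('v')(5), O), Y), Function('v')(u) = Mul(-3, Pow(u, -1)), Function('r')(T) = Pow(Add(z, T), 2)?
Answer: Rational(93636, 25) ≈ 3745.4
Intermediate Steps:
Function('r')(T) = Pow(Add(-5, T), 2)
Function('U')(O, Y) = Mul(Y, Add(Rational(-3, 5), O)) (Function('U')(O, Y) = Mul(Add(Mul(-3, Pow(5, -1)), O), Y) = Mul(Add(Mul(-3, Rational(1, 5)), O), Y) = Mul(Add(Rational(-3, 5), O), Y) = Mul(Y, Add(Rational(-3, 5), O)))
x = Rational(306, 5) (x = Mul(-3, Add(Mul(Rational(1, 5), -1, Add(-3, Mul(5, Pow(Add(-5, 1), 2)))), -5)) = Mul(-3, Add(Mul(Rational(1, 5), -1, Add(-3, Mul(5, Pow(-4, 2)))), -5)) = Mul(-3, Add(Mul(Rational(1, 5), -1, Add(-3, Mul(5, 16))), -5)) = Mul(-3, Add(Mul(Rational(1, 5), -1, Add(-3, 80)), -5)) = Mul(-3, Add(Mul(Rational(1, 5), -1, 77), -5)) = Mul(-3, Add(Rational(-77, 5), -5)) = Mul(-3, Rational(-102, 5)) = Rational(306, 5) ≈ 61.200)
Pow(x, 2) = Pow(Rational(306, 5), 2) = Rational(93636, 25)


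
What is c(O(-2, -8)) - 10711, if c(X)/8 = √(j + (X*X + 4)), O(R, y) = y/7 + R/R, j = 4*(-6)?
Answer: -10711 + 8*I*√979/7 ≈ -10711.0 + 35.759*I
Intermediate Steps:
j = -24
O(R, y) = 1 + y/7 (O(R, y) = y*(⅐) + 1 = y/7 + 1 = 1 + y/7)
c(X) = 8*√(-20 + X²) (c(X) = 8*√(-24 + (X*X + 4)) = 8*√(-24 + (X² + 4)) = 8*√(-24 + (4 + X²)) = 8*√(-20 + X²))
c(O(-2, -8)) - 10711 = 8*√(-20 + (1 + (⅐)*(-8))²) - 10711 = 8*√(-20 + (1 - 8/7)²) - 10711 = 8*√(-20 + (-⅐)²) - 10711 = 8*√(-20 + 1/49) - 10711 = 8*√(-979/49) - 10711 = 8*(I*√979/7) - 10711 = 8*I*√979/7 - 10711 = -10711 + 8*I*√979/7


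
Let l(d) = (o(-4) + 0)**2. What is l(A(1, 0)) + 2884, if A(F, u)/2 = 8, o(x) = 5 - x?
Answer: 2965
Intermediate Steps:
A(F, u) = 16 (A(F, u) = 2*8 = 16)
l(d) = 81 (l(d) = ((5 - 1*(-4)) + 0)**2 = ((5 + 4) + 0)**2 = (9 + 0)**2 = 9**2 = 81)
l(A(1, 0)) + 2884 = 81 + 2884 = 2965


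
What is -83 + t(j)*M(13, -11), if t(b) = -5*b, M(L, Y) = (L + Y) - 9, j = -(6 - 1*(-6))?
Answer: -503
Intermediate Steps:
j = -12 (j = -(6 + 6) = -1*12 = -12)
M(L, Y) = -9 + L + Y
-83 + t(j)*M(13, -11) = -83 + (-5*(-12))*(-9 + 13 - 11) = -83 + 60*(-7) = -83 - 420 = -503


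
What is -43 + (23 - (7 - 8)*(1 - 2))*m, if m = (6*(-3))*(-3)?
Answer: 1145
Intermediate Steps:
m = 54 (m = -18*(-3) = 54)
-43 + (23 - (7 - 8)*(1 - 2))*m = -43 + (23 - (7 - 8)*(1 - 2))*54 = -43 + (23 - (-1)*(-1))*54 = -43 + (23 - 1*1)*54 = -43 + (23 - 1)*54 = -43 + 22*54 = -43 + 1188 = 1145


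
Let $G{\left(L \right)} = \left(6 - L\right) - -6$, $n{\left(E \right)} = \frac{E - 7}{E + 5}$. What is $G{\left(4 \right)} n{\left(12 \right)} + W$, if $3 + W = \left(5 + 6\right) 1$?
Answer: $\frac{176}{17} \approx 10.353$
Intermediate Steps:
$W = 8$ ($W = -3 + \left(5 + 6\right) 1 = -3 + 11 \cdot 1 = -3 + 11 = 8$)
$n{\left(E \right)} = \frac{-7 + E}{5 + E}$
$G{\left(L \right)} = 12 - L$ ($G{\left(L \right)} = \left(6 - L\right) + 6 = 12 - L$)
$G{\left(4 \right)} n{\left(12 \right)} + W = \left(12 - 4\right) \frac{-7 + 12}{5 + 12} + 8 = \left(12 - 4\right) \frac{1}{17} \cdot 5 + 8 = 8 \cdot \frac{1}{17} \cdot 5 + 8 = 8 \cdot \frac{5}{17} + 8 = \frac{40}{17} + 8 = \frac{176}{17}$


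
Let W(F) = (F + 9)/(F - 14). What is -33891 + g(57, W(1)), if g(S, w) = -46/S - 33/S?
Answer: -1931866/57 ≈ -33892.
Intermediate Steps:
W(F) = (9 + F)/(-14 + F)
g(S, w) = -79/S
-33891 + g(57, W(1)) = -33891 - 79/57 = -1931866/57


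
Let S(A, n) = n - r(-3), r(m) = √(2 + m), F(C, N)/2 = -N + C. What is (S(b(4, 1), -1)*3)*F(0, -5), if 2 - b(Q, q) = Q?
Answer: -30 - 30*I ≈ -30.0 - 30.0*I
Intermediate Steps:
F(C, N) = -2*N + 2*C (F(C, N) = 2*(-N + C) = 2*(C - N) = -2*N + 2*C)
b(Q, q) = 2 - Q
S(A, n) = n - I (S(A, n) = n - √(2 - 3) = n - √(-1) = n - I)
(S(b(4, 1), -1)*3)*F(0, -5) = ((-1 - I)*3)*(-2*(-5) + 2*0) = (-3 - 3*I)*(10 + 0) = (-3 - 3*I)*10 = -30 - 30*I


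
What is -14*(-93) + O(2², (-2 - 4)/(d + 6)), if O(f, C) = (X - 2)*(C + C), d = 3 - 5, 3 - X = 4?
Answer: 1311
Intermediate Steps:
X = -1 (X = 3 - 1*4 = 3 - 4 = -1)
d = -2
O(f, C) = -6*C (O(f, C) = (-1 - 2)*(C + C) = -6*C)
-14*(-93) + O(2², (-2 - 4)/(d + 6)) = -14*(-93) - 6*(-2 - 4)/(-2 + 6) = 1302 - (-36)/4 = 1302 - 6*(-3/2) = 1302 + 9 = 1311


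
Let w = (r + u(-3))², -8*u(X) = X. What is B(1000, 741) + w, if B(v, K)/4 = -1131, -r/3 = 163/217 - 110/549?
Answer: -456423033941447/100925665344 ≈ -4522.4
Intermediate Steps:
r = -65617/39711 (r = -3*(163/217 - 110/549) = -3*65617/119133 = -65617/39711 ≈ -1.6524)
B(v, K) = -4524 (B(v, K) = 4*(-1131) = -4524)
u(X) = -X/8
w = 164676074809/100925665344 (w = (-65617/39711 - ⅛*(-3))² = (-65617/39711 + 3/8)² = (-405803/317688)² = 164676074809/100925665344 ≈ 1.6317)
B(1000, 741) + w = -4524 + 164676074809/100925665344 = -456423033941447/100925665344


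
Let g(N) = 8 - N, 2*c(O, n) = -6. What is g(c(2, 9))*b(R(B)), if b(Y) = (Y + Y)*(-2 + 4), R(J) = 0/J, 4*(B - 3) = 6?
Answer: 0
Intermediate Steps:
B = 9/2 (B = 3 + (¼)*6 = 3 + 3/2 = 9/2 ≈ 4.5000)
c(O, n) = -3 (c(O, n) = (½)*(-6) = -3)
R(J) = 0
b(Y) = 4*Y (b(Y) = (2*Y)*2 = 4*Y)
g(c(2, 9))*b(R(B)) = (8 - 1*(-3))*(4*0) = (8 + 3)*0 = 11*0 = 0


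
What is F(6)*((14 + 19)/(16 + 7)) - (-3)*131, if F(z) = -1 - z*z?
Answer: 7818/23 ≈ 339.91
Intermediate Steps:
F(z) = -1 - z**2
F(6)*((14 + 19)/(16 + 7)) - (-3)*131 = (-1 - 1*6**2)*((14 + 19)/(16 + 7)) - (-3)*131 = (-1 - 1*36)*(33/23) - 1*(-393) = (-1 - 36)*(33*(1/23)) + 393 = -37*33/23 + 393 = -1221/23 + 393 = 7818/23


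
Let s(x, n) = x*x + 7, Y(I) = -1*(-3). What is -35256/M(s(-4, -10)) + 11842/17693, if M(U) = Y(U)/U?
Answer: -4782335286/17693 ≈ -2.7030e+5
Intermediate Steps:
Y(I) = 3
s(x, n) = 7 + x² (s(x, n) = x² + 7 = 7 + x²)
M(U) = 3/U
-35256/M(s(-4, -10)) + 11842/17693 = -35256/(3/(7 + (-4)²)) + 11842/17693 = -35256/(3/(7 + 16)) + 11842*(1/17693) = -35256/(3/23) + 11842/17693 = -35256/(3*(1/23)) + 11842/17693 = -35256/3/23 + 11842/17693 = -35256*23/3 + 11842/17693 = -270296 + 11842/17693 = -4782335286/17693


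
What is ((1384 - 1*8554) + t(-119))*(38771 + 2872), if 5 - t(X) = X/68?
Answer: -1193196879/4 ≈ -2.9830e+8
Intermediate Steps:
t(X) = 5 - X/68
((1384 - 1*8554) + t(-119))*(38771 + 2872) = ((1384 - 1*8554) + (5 - 1/68*(-119)))*(38771 + 2872) = ((1384 - 8554) + (5 + 7/4))*41643 = (-7170 + 27/4)*41643 = -28653/4*41643 = -1193196879/4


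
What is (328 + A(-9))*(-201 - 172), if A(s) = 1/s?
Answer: -1100723/9 ≈ -1.2230e+5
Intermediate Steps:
(328 + A(-9))*(-201 - 172) = (328 + 1/(-9))*(-201 - 172) = (328 - ⅑)*(-373) = (2951/9)*(-373) = -1100723/9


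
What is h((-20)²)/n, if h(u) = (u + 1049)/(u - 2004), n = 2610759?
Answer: -483/1395885812 ≈ -3.4602e-7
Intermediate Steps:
h(u) = (1049 + u)/(-2004 + u)
h((-20)²)/n = ((1049 + (-20)²)/(-2004 + (-20)²))/2610759 = ((1049 + 400)/(-2004 + 400))*(1/2610759) = (1449/(-1604))*(1/2610759) = -1/1604*1449*(1/2610759) = -1449/1604*1/2610759 = -483/1395885812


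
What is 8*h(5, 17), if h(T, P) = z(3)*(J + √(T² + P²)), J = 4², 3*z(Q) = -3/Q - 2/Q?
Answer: -640/9 - 40*√314/9 ≈ -149.87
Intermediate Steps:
z(Q) = -5/(3*Q) (z(Q) = (-3/Q - 2/Q)/3 = (-5/Q)/3 = -5/(3*Q))
J = 16
h(T, P) = -80/9 - 5*√(P² + T²)/9 (h(T, P) = (-5/3/3)*(16 + √(T² + P²)) = (-5/3*⅓)*(16 + √(P² + T²)) = -5*(16 + √(P² + T²))/9 = -80/9 - 5*√(P² + T²)/9)
8*h(5, 17) = 8*(-80/9 - 5*√(17² + 5²)/9) = 8*(-80/9 - 5*√(289 + 25)/9) = 8*(-80/9 - 5*√314/9) = -640/9 - 40*√314/9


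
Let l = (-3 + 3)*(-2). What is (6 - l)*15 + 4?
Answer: 94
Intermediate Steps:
l = 0 (l = 0*(-2) = 0)
(6 - l)*15 + 4 = (6 - 1*0)*15 + 4 = (6 + 0)*15 + 4 = 6*15 + 4 = 90 + 4 = 94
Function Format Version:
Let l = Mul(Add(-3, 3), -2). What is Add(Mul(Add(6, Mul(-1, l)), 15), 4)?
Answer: 94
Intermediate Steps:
l = 0 (l = Mul(0, -2) = 0)
Add(Mul(Add(6, Mul(-1, l)), 15), 4) = Add(Mul(Add(6, Mul(-1, 0)), 15), 4) = Add(Mul(Add(6, 0), 15), 4) = Add(Mul(6, 15), 4) = Add(90, 4) = 94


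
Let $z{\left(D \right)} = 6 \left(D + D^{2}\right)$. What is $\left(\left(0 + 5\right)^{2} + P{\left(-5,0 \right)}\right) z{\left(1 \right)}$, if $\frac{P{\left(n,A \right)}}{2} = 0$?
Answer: $300$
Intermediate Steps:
$z{\left(D \right)} = 6 D + 6 D^{2}$
$P{\left(n,A \right)} = 0$ ($P{\left(n,A \right)} = 2 \cdot 0 = 0$)
$\left(\left(0 + 5\right)^{2} + P{\left(-5,0 \right)}\right) z{\left(1 \right)} = \left(\left(0 + 5\right)^{2} + 0\right) 6 \cdot 1 \left(1 + 1\right) = \left(5^{2} + 0\right) 6 \cdot 1 \cdot 2 = \left(25 + 0\right) 12 = 25 \cdot 12 = 300$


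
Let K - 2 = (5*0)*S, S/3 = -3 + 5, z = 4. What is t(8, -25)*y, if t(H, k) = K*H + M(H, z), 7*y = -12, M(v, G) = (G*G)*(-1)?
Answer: 0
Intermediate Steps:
M(v, G) = -G² (M(v, G) = G²*(-1) = -G²)
S = 6 (S = 3*(-3 + 5) = 3*2 = 6)
K = 2 (K = 2 + (5*0)*6 = 2 + 0*6 = 2 + 0 = 2)
y = -12/7 (y = (⅐)*(-12) = -12/7 ≈ -1.7143)
t(H, k) = -16 + 2*H (t(H, k) = 2*H - 1*4² = 2*H - 1*16 = 2*H - 16 = -16 + 2*H)
t(8, -25)*y = (-16 + 2*8)*(-12/7) = (-16 + 16)*(-12/7) = 0*(-12/7) = 0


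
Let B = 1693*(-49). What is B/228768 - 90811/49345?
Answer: -24868164013/11288556960 ≈ -2.2030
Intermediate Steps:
B = -82957
B/228768 - 90811/49345 = -82957/228768 - 90811/49345 = -24868164013/11288556960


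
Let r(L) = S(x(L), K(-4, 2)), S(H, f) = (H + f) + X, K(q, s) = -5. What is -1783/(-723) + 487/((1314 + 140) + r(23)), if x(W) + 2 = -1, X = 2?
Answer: 2933885/1046904 ≈ 2.8024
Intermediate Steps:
x(W) = -3 (x(W) = -2 - 1 = -3)
S(H, f) = 2 + H + f (S(H, f) = (H + f) + 2 = 2 + H + f)
r(L) = -6 (r(L) = 2 - 3 - 5 = -6)
-1783/(-723) + 487/((1314 + 140) + r(23)) = -1783/(-723) + 487/((1314 + 140) - 6) = -1783*(-1/723) + 487/(1454 - 6) = 1783/723 + 487/1448 = 2933885/1046904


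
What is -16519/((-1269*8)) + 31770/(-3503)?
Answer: -264662983/35562456 ≈ -7.4422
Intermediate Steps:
-16519/((-1269*8)) + 31770/(-3503) = -16519/(-10152) + 31770*(-1/3503) = -16519*(-1/10152) - 31770/3503 = 16519/10152 - 31770/3503 = -264662983/35562456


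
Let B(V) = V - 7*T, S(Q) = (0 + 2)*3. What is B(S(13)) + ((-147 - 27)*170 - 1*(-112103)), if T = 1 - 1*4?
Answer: 82550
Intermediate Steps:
S(Q) = 6 (S(Q) = 2*3 = 6)
T = -3 (T = 1 - 4 = -3)
B(V) = 21 + V (B(V) = V - 7*(-3) = V + 21 = 21 + V)
B(S(13)) + ((-147 - 27)*170 - 1*(-112103)) = (21 + 6) + ((-147 - 27)*170 - 1*(-112103)) = 27 + (-174*170 + 112103) = 27 + (-29580 + 112103) = 27 + 82523 = 82550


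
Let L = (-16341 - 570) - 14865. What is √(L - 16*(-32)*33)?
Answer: 4*I*√930 ≈ 121.98*I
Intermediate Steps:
L = -31776 (L = -16911 - 14865 = -31776)
√(L - 16*(-32)*33) = √(-31776 - 16*(-32)*33) = √(-31776 + 512*33) = √(-31776 + 16896) = √(-14880) = 4*I*√930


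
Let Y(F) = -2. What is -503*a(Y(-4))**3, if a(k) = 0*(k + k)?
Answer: 0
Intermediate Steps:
a(k) = 0 (a(k) = 0*(2*k) = 0)
-503*a(Y(-4))**3 = -503*0**3 = -503*0 = 0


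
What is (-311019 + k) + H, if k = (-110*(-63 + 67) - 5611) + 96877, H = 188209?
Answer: -31984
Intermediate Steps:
k = 90826 (k = (-110*4 - 5611) + 96877 = (-440 - 5611) + 96877 = -6051 + 96877 = 90826)
(-311019 + k) + H = (-311019 + 90826) + 188209 = -220193 + 188209 = -31984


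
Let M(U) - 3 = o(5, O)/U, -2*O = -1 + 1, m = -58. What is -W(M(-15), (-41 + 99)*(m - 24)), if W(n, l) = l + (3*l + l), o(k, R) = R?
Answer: 23780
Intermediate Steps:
O = 0 (O = -(-1 + 1)/2 = -1/2*0 = 0)
M(U) = 3 (M(U) = 3 + 0/U = 3 + 0 = 3)
W(n, l) = 5*l (W(n, l) = l + 4*l = 5*l)
-W(M(-15), (-41 + 99)*(m - 24)) = -5*(-41 + 99)*(-58 - 24) = -5*58*(-82) = -5*(-4756) = -1*(-23780) = 23780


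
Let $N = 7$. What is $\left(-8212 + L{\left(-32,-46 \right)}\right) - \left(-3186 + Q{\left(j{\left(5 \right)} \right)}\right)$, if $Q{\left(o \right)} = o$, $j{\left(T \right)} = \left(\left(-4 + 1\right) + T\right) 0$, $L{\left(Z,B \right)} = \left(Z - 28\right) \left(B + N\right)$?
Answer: $-2686$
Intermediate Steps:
$L{\left(Z,B \right)} = \left(-28 + Z\right) \left(7 + B\right)$ ($L{\left(Z,B \right)} = \left(Z - 28\right) \left(B + 7\right) = \left(-28 + Z\right) \left(7 + B\right)$)
$j{\left(T \right)} = 0$ ($j{\left(T \right)} = \left(-3 + T\right) 0 = 0$)
$\left(-8212 + L{\left(-32,-46 \right)}\right) - \left(-3186 + Q{\left(j{\left(5 \right)} \right)}\right) = \left(-8212 - -2340\right) + \left(3186 - 0\right) = \left(-8212 + \left(-196 + 1288 - 224 + 1472\right)\right) + \left(3186 + 0\right) = \left(-8212 + 2340\right) + 3186 = -5872 + 3186 = -2686$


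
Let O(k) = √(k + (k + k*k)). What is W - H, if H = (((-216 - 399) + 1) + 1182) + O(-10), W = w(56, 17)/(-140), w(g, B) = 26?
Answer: -39773/70 - 4*√5 ≈ -577.13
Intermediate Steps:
O(k) = √(k² + 2*k) (O(k) = √(k + (k + k²)) = √(k² + 2*k))
W = -13/70 (W = 26/(-140) = 26*(-1/140) = -13/70 ≈ -0.18571)
H = 568 + 4*√5 (H = (((-216 - 399) + 1) + 1182) + √(-10*(2 - 10)) = ((-615 + 1) + 1182) + √(-10*(-8)) = (-614 + 1182) + √80 = 568 + 4*√5 ≈ 576.94)
W - H = -13/70 - (568 + 4*√5) = -13/70 + (-568 - 4*√5) = -39773/70 - 4*√5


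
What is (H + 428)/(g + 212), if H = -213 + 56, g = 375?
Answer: 271/587 ≈ 0.46167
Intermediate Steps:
H = -157
(H + 428)/(g + 212) = (-157 + 428)/(375 + 212) = 271/587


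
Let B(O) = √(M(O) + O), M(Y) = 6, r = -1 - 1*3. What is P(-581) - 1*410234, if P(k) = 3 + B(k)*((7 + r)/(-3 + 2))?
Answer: -410231 - 15*I*√23 ≈ -4.1023e+5 - 71.938*I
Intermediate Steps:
r = -4 (r = -1 - 3 = -4)
B(O) = √(6 + O)
P(k) = 3 - 3*√(6 + k) (P(k) = 3 + √(6 + k)*((7 - 4)/(-3 + 2)) = 3 + √(6 + k)*(3/(-1)) = 3 + √(6 + k)*(3*(-1)) = 3 + √(6 + k)*(-3) = 3 - 3*√(6 + k))
P(-581) - 1*410234 = (3 - 3*√(6 - 581)) - 1*410234 = (3 - 15*I*√23) - 410234 = -410231 - 15*I*√23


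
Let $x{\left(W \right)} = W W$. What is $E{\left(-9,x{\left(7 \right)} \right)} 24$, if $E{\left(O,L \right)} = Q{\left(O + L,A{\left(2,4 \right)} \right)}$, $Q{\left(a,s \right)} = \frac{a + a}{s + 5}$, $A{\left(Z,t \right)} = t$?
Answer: $\frac{640}{3} \approx 213.33$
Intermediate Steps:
$x{\left(W \right)} = W^{2}$
$Q{\left(a,s \right)} = \frac{2 a}{5 + s}$
$E{\left(O,L \right)} = \frac{2 L}{9} + \frac{2 O}{9}$ ($E{\left(O,L \right)} = \frac{2 \left(O + L\right)}{5 + 4} = \frac{2 \left(L + O\right)}{9} = 2 \left(L + O\right) \frac{1}{9} = \frac{2 L}{9} + \frac{2 O}{9}$)
$E{\left(-9,x{\left(7 \right)} \right)} 24 = \left(\frac{2 \cdot 7^{2}}{9} + \frac{2}{9} \left(-9\right)\right) 24 = \left(\frac{2}{9} \cdot 49 - 2\right) 24 = \left(\frac{98}{9} - 2\right) 24 = \frac{80}{9} \cdot 24 = \frac{640}{3}$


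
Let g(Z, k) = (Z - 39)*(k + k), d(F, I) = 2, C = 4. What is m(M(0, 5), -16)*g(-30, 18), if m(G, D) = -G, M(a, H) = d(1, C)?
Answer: 4968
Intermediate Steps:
M(a, H) = 2
g(Z, k) = 2*k*(-39 + Z) (g(Z, k) = (-39 + Z)*(2*k) = 2*k*(-39 + Z))
m(M(0, 5), -16)*g(-30, 18) = (-1*2)*(2*18*(-39 - 30)) = -4*18*(-69) = -2*(-2484) = 4968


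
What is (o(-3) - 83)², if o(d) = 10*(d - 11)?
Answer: 49729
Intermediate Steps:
o(d) = -110 + 10*d (o(d) = 10*(-11 + d) = -110 + 10*d)
(o(-3) - 83)² = ((-110 + 10*(-3)) - 83)² = ((-110 - 30) - 83)² = (-140 - 83)² = (-223)² = 49729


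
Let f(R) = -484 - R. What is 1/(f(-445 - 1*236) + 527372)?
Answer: 1/527569 ≈ 1.8955e-6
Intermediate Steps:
1/(f(-445 - 1*236) + 527372) = 1/((-484 - (-445 - 1*236)) + 527372) = 1/((-484 - (-445 - 236)) + 527372) = 1/((-484 - 1*(-681)) + 527372) = 1/((-484 + 681) + 527372) = 1/(197 + 527372) = 1/527569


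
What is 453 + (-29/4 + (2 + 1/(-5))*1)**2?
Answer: 193081/400 ≈ 482.70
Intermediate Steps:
453 + (-29/4 + (2 + 1/(-5))*1)**2 = 453 + (-29*1/4 + (2 - 1/5)*1)**2 = 453 + (-29/4 + (9/5)*1)**2 = 453 + (-29/4 + 9/5)**2 = 453 + (-109/20)**2 = 453 + 11881/400 = 193081/400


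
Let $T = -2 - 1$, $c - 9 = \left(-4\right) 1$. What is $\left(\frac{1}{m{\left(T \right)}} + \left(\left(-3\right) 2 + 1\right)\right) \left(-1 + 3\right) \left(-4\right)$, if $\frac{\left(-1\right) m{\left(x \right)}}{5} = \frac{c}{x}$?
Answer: $\frac{976}{25} \approx 39.04$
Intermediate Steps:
$c = 5$ ($c = 9 - 4 = 5$)
$T = -3$ ($T = -2 - 1 = -3$)
$m{\left(x \right)} = - \frac{25}{x}$ ($m{\left(x \right)} = - 5 \frac{5}{x} = - \frac{25}{x}$)
$\left(\frac{1}{m{\left(T \right)}} + \left(\left(-3\right) 2 + 1\right)\right) \left(-1 + 3\right) \left(-4\right) = \left(\frac{1}{\left(-25\right) \frac{1}{-3}} + \left(\left(-3\right) 2 + 1\right)\right) \left(-1 + 3\right) \left(-4\right) = \left(\frac{1}{\left(-25\right) \left(- \frac{1}{3}\right)} + \left(-6 + 1\right)\right) 2 \left(-4\right) = \left(\frac{1}{\frac{25}{3}} - 5\right) \left(-8\right) = \left(\frac{3}{25} - 5\right) \left(-8\right) = \left(- \frac{122}{25}\right) \left(-8\right) = \frac{976}{25}$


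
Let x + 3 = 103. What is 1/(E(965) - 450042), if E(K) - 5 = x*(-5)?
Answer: -1/450537 ≈ -2.2196e-6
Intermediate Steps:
x = 100 (x = -3 + 103 = 100)
E(K) = -495 (E(K) = 5 + 100*(-5) = 5 - 500 = -495)
1/(E(965) - 450042) = 1/(-495 - 450042) = 1/(-450537) = -1/450537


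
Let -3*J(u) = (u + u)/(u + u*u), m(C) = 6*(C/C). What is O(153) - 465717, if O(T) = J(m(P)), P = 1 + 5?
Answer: -9780059/21 ≈ -4.6572e+5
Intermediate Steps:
P = 6
m(C) = 6 (m(C) = 6*1 = 6)
J(u) = -2*u/(3*(u + u²)) (J(u) = -(u + u)/(3*(u + u*u)) = -2*u/(3*(u + u²)))
O(T) = -2/21 (O(T) = -2/(3 + 3*6) = -2/(3 + 18) = -2/21)
O(153) - 465717 = -2/21 - 465717 = -9780059/21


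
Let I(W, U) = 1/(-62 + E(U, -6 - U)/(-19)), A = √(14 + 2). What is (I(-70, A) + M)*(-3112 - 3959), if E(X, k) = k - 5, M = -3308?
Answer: 27203713833/1163 ≈ 2.3391e+7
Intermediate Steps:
E(X, k) = -5 + k
A = 4 (A = √16 = 4)
I(W, U) = 1/(-1167/19 + U/19) (I(W, U) = 1/(-62 + (-5 + (-6 - U))/(-19)) = 1/(-62 + (-11 - U)*(-1/19)) = 1/(-62 + (11/19 + U/19)) = 1/(-1167/19 + U/19))
(I(-70, A) + M)*(-3112 - 3959) = (19/(-1167 + 4) - 3308)*(-3112 - 3959) = (19/(-1163) - 3308)*(-7071) = (19*(-1/1163) - 3308)*(-7071) = (-19/1163 - 3308)*(-7071) = -3847223/1163*(-7071) = 27203713833/1163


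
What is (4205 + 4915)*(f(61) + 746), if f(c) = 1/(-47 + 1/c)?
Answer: 9749166000/1433 ≈ 6.8033e+6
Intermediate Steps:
(4205 + 4915)*(f(61) + 746) = (4205 + 4915)*(-1*61/(-1 + 47*61) + 746) = 9120*(-1*61/(-1 + 2867) + 746) = 9120*(-1*61/2866 + 746) = 9120*(-1*61*1/2866 + 746) = 9120*(-61/2866 + 746) = 9120*(2137975/2866) = 9749166000/1433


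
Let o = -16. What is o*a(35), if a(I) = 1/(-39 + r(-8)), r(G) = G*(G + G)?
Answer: -16/89 ≈ -0.17978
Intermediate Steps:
r(G) = 2*G² (r(G) = G*(2*G) = 2*G²)
a(I) = 1/89 (a(I) = 1/(-39 + 2*(-8)²) = 1/(-39 + 2*64) = 1/(-39 + 128) = 1/89)
o*a(35) = -16*1/89 = -16/89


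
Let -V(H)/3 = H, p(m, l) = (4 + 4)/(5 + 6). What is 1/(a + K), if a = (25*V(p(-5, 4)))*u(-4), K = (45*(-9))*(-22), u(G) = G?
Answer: 11/100410 ≈ 0.00010955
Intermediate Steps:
p(m, l) = 8/11
V(H) = -3*H
K = 8910 (K = -405*(-22) = 8910)
a = 2400/11 (a = (25*(-3*8/11))*(-4) = (25*(-24/11))*(-4) = -600/11*(-4) = 2400/11 ≈ 218.18)
1/(a + K) = 1/(2400/11 + 8910) = 1/(100410/11) = 11/100410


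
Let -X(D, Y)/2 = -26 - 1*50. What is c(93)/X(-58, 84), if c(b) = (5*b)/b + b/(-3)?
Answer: -13/76 ≈ -0.17105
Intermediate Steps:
c(b) = 5 - b/3 (c(b) = 5 + b*(-1/3) = 5 - b/3)
X(D, Y) = 152 (X(D, Y) = -2*(-26 - 1*50) = -2*(-26 - 50) = -2*(-76) = 152)
c(93)/X(-58, 84) = (5 - 1/3*93)/152 = (5 - 31)*(1/152) = -26*1/152 = -13/76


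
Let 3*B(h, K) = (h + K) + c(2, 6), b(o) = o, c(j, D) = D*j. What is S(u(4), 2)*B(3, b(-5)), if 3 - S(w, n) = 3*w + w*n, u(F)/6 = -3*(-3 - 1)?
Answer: -1190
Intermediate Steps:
B(h, K) = 4 + K/3 + h/3 (B(h, K) = ((h + K) + 6*2)/3 = ((K + h) + 12)/3 = (12 + K + h)/3 = 4 + K/3 + h/3)
u(F) = 72 (u(F) = 6*(-3*(-3 - 1)) = 6*(-3*(-4)) = 6*12 = 72)
S(w, n) = 3 - 3*w - n*w (S(w, n) = 3 - (3*w + w*n) = 3 - (3*w + n*w) = 3 + (-3*w - n*w) = 3 - 3*w - n*w)
S(u(4), 2)*B(3, b(-5)) = (3 - 3*72 - 1*2*72)*(4 + (⅓)*(-5) + (⅓)*3) = (3 - 216 - 144)*(4 - 5/3 + 1) = -357*10/3 = -1190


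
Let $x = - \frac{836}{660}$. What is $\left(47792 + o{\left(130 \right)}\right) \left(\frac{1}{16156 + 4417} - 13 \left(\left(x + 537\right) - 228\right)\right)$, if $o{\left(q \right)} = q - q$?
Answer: $- \frac{59001354041648}{308595} \approx -1.9119 \cdot 10^{8}$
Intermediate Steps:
$x = - \frac{19}{15}$ ($x = \left(-836\right) \frac{1}{660} = - \frac{19}{15} \approx -1.2667$)
$o{\left(q \right)} = 0$
$\left(47792 + o{\left(130 \right)}\right) \left(\frac{1}{16156 + 4417} - 13 \left(\left(x + 537\right) - 228\right)\right) = \left(47792 + 0\right) \left(\frac{1}{16156 + 4417} - 13 \left(\left(- \frac{19}{15} + 537\right) - 228\right)\right) = 47792 \left(\frac{1}{20573} - 13 \left(\frac{8036}{15} - 228\right)\right) = 47792 \left(\frac{1}{20573} - \frac{60008}{15}\right) = 47792 \left(- \frac{1234544569}{308595}\right) = - \frac{59001354041648}{308595}$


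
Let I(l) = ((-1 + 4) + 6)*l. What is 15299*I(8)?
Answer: 1101528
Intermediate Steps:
I(l) = 9*l (I(l) = (3 + 6)*l = 9*l)
15299*I(8) = 15299*(9*8) = 15299*72 = 1101528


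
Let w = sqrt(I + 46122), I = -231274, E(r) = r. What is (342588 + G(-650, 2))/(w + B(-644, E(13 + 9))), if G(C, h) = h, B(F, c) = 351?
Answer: 120249090/308353 - 2740720*I*sqrt(2893)/308353 ≈ 389.97 - 478.07*I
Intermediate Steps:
w = 8*I*sqrt(2893) (w = sqrt(-231274 + 46122) = sqrt(-185152) = 8*I*sqrt(2893) ≈ 430.29*I)
(342588 + G(-650, 2))/(w + B(-644, E(13 + 9))) = (342588 + 2)/(8*I*sqrt(2893) + 351) = 342590/(351 + 8*I*sqrt(2893))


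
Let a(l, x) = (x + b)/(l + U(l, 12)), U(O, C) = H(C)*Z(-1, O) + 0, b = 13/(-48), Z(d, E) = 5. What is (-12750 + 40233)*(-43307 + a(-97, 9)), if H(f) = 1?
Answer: -1751987484091/1472 ≈ -1.1902e+9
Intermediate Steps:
b = -13/48 (b = 13*(-1/48) = -13/48 ≈ -0.27083)
U(O, C) = 5 (U(O, C) = 1*5 + 0 = 5 + 0 = 5)
a(l, x) = (-13/48 + x)/(5 + l) (a(l, x) = (x - 13/48)/(l + 5) = (-13/48 + x)/(5 + l))
(-12750 + 40233)*(-43307 + a(-97, 9)) = (-12750 + 40233)*(-43307 + (-13/48 + 9)/(5 - 97)) = 27483*(-43307 + (419/48)/(-92)) = 27483*(-43307 - 1/92*419/48) = 27483*(-43307 - 419/4416) = 27483*(-191244131/4416) = -1751987484091/1472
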